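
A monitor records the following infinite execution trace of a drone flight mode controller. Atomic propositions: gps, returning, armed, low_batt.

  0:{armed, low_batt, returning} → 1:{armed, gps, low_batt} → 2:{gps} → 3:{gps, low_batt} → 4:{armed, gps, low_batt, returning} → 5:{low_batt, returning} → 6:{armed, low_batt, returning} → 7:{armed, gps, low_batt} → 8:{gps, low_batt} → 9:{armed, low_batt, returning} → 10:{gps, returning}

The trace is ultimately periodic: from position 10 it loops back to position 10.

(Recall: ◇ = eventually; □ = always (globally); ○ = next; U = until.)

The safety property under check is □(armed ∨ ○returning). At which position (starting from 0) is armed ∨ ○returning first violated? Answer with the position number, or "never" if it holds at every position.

2

Check armed ∨ ○returning at each position in order: 0 ✓, 1 ✓.
At position 2 the labels are {gps} and the next position 3 has {gps, low_batt}, so armed ∨ ○returning is false there. This is the first violation.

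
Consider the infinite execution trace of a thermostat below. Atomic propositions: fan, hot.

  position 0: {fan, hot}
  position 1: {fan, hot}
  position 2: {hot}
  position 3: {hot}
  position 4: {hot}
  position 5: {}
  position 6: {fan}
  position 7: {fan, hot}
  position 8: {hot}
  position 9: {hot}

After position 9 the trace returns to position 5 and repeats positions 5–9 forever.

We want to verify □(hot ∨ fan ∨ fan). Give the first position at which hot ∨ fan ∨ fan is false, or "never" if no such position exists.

Check hot ∨ fan ∨ fan at each position in order: 0 ✓, 1 ✓, 2 ✓, 3 ✓, 4 ✓.
At position 5 the labels are {}, so hot ∨ fan ∨ fan is false there. This is the first violation.

5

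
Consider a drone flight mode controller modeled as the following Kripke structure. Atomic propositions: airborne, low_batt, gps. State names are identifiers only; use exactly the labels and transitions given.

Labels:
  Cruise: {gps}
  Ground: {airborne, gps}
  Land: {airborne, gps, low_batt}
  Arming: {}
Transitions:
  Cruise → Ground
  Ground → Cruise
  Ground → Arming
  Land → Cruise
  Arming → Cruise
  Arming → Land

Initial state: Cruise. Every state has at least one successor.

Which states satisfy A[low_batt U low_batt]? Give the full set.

{Land}

States satisfying low_batt: {Land}.
States satisfying A[low_batt U low_batt]: {Land}.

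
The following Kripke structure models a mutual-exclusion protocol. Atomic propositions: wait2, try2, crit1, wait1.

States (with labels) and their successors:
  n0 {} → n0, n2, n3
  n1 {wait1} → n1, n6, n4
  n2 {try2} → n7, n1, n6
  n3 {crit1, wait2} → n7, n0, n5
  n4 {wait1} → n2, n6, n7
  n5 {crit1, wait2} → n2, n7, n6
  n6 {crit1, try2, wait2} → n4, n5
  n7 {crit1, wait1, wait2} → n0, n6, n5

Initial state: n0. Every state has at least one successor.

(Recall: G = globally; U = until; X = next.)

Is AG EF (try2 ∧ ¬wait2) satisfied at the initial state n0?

States satisfying EF (try2 ∧ ¬wait2): {n0, n1, n2, n3, n4, n5, n6, n7}.
States satisfying AG EF (try2 ∧ ¬wait2): {n0, n1, n2, n3, n4, n5, n6, n7}.
Every state reachable from n0 satisfies EF (try2 ∧ ¬wait2).
n0 ∈ Sat(AG EF (try2 ∧ ¬wait2)).

Holds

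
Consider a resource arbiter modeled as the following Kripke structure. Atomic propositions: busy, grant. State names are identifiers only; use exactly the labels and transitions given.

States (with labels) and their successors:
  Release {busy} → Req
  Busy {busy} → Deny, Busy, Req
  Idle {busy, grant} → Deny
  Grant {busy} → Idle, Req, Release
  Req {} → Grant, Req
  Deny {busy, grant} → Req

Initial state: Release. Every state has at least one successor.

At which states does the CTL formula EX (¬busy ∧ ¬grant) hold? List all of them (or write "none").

{Release, Busy, Grant, Req, Deny}

States satisfying ¬busy ∧ ¬grant: {Req}.
States satisfying EX (¬busy ∧ ¬grant): {Release, Busy, Grant, Req, Deny}.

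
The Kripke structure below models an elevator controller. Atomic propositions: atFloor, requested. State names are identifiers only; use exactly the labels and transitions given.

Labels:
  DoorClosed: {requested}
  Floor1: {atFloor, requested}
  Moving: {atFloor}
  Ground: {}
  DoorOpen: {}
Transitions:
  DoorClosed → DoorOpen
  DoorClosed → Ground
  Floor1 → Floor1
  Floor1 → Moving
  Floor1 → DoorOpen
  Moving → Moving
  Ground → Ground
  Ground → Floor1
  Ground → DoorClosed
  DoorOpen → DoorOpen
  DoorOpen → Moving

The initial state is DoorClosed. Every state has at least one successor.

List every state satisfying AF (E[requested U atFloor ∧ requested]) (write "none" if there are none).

{Floor1}

States satisfying E[requested U atFloor ∧ requested]: {Floor1}.
States satisfying AF (E[requested U atFloor ∧ requested]): {Floor1}.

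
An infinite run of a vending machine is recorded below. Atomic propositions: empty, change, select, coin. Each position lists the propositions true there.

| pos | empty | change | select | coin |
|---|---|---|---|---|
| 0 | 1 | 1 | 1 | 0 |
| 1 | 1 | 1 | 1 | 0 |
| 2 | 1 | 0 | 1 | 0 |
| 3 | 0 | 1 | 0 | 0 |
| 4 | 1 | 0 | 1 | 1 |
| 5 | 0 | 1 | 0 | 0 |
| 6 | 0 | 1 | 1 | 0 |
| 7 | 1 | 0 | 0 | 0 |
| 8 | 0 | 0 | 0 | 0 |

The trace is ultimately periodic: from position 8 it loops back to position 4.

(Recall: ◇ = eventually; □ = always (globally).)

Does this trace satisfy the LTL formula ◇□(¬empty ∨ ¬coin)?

Does not hold

□(¬empty ∨ ¬coin) is false at every position 0..8, so it never becomes true and ◇□(¬empty ∨ ¬coin) fails.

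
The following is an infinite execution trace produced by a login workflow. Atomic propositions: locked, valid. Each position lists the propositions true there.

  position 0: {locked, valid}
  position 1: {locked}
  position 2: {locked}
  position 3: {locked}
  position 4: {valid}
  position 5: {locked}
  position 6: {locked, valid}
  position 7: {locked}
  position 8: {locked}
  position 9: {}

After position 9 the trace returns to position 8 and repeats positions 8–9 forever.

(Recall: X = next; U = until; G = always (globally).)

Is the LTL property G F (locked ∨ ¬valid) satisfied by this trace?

Yes

F (locked ∨ ¬valid) holds at every position 0..9, and those are all positions ever visited, so G F (locked ∨ ¬valid) holds.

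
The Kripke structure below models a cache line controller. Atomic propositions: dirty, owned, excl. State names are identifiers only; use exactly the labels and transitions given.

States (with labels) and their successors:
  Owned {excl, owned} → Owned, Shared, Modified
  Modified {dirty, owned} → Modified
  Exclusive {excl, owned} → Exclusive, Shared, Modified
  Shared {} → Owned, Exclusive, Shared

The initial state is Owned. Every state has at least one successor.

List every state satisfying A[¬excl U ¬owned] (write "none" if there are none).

States satisfying ¬excl: {Modified, Shared}.
States satisfying ¬owned: {Shared}.
States satisfying A[¬excl U ¬owned]: {Shared}.

{Shared}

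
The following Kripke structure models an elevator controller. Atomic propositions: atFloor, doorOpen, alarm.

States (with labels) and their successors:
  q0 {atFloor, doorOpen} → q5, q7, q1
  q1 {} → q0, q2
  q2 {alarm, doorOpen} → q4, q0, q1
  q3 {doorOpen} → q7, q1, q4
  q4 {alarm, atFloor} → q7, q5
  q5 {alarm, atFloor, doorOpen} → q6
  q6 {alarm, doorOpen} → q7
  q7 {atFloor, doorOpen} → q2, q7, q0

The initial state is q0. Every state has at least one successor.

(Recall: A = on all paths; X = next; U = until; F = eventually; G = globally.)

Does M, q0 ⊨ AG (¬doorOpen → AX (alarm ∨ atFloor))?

Holds

States satisfying ¬doorOpen → AX (alarm ∨ atFloor): {q0, q1, q2, q3, q4, q5, q6, q7}.
States satisfying AG (¬doorOpen → AX (alarm ∨ atFloor)): {q0, q1, q2, q3, q4, q5, q6, q7}.
Every state reachable from q0 satisfies ¬doorOpen → AX (alarm ∨ atFloor).
q0 ∈ Sat(AG (¬doorOpen → AX (alarm ∨ atFloor))).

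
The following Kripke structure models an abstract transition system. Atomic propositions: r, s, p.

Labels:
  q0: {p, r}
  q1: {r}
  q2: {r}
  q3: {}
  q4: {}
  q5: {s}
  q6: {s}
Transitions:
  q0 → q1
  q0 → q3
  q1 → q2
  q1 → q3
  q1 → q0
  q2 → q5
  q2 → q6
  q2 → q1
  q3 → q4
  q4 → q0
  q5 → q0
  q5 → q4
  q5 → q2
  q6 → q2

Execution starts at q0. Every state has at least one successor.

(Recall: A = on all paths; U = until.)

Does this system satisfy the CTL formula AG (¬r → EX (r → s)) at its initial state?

Does not hold

States satisfying ¬r → EX (r → s): {q0, q1, q2, q3, q5}.
States satisfying AG (¬r → EX (r → s)): ∅.
q4 is reachable from q0 and violates ¬r → EX (r → s), so AG fails at q0.
q0 ∉ Sat(AG (¬r → EX (r → s))).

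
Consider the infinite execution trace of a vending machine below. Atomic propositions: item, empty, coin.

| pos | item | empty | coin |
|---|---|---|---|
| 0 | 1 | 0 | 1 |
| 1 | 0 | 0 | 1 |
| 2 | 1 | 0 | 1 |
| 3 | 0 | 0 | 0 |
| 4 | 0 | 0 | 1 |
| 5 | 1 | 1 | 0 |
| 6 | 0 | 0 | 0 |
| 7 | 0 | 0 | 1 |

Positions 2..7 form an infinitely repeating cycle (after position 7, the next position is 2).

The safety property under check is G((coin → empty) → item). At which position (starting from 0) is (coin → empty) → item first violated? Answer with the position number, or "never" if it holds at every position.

Check (coin → empty) → item at each position in order: 0 ✓, 1 ✓, 2 ✓.
At position 3 the labels are {}, so (coin → empty) → item is false there. This is the first violation.

3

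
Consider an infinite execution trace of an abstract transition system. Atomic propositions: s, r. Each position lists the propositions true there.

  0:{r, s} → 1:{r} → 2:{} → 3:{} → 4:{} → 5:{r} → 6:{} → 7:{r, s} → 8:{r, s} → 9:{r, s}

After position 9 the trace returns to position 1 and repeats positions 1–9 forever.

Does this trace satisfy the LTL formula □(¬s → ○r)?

No

¬s → ○r must hold at every position from 0 onward. It fails at position 1, so □(¬s → ○r) is false.
Positions where ¬s holds: 1, 2, 3, 4, 5, 6.
Check ○r at each: 1→fails, 2→fails, 3→fails, 4→ok, 5→fails, 6→ok.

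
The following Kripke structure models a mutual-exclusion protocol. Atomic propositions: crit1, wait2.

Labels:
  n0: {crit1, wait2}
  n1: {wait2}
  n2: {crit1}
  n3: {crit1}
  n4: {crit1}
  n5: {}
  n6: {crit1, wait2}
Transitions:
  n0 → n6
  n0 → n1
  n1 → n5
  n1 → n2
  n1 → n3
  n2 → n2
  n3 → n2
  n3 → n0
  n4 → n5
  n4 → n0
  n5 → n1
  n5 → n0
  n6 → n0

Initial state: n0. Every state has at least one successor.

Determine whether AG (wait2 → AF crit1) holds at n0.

Violated

States satisfying wait2 → AF crit1: {n0, n2, n3, n4, n5, n6}.
States satisfying AG (wait2 → AF crit1): {n2}.
n1 is reachable from n0 and violates wait2 → AF crit1, so AG fails at n0.
n0 ∉ Sat(AG (wait2 → AF crit1)).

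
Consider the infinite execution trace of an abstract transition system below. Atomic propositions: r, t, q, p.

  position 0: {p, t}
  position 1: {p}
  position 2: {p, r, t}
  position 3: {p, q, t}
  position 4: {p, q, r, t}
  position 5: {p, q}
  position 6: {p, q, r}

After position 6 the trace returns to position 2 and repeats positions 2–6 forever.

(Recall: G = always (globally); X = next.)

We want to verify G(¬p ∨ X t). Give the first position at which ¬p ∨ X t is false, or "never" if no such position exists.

0

At position 0 the labels are {p, t} and the next position 1 has {p}, so ¬p ∨ X t is false there. This is the first violation.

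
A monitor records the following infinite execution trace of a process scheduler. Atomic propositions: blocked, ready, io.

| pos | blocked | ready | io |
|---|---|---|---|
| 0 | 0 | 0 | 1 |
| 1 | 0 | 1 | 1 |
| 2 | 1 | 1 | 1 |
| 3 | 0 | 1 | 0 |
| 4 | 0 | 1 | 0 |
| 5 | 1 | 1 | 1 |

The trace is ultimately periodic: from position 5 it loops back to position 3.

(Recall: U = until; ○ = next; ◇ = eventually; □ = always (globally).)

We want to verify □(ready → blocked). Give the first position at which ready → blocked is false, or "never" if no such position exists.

Check ready → blocked at each position in order: 0 ✓.
At position 1 the labels are {io, ready}, so ready → blocked is false there. This is the first violation.

1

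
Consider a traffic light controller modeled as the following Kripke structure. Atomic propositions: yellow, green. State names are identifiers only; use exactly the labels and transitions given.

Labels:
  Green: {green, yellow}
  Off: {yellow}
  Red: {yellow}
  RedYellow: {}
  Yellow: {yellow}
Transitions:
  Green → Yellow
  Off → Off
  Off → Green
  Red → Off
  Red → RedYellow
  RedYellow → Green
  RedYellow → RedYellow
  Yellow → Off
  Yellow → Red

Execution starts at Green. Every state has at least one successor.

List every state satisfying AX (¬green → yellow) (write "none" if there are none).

States satisfying ¬green → yellow: {Green, Off, Red, Yellow}.
States satisfying AX (¬green → yellow): {Green, Off, Yellow}.

{Green, Off, Yellow}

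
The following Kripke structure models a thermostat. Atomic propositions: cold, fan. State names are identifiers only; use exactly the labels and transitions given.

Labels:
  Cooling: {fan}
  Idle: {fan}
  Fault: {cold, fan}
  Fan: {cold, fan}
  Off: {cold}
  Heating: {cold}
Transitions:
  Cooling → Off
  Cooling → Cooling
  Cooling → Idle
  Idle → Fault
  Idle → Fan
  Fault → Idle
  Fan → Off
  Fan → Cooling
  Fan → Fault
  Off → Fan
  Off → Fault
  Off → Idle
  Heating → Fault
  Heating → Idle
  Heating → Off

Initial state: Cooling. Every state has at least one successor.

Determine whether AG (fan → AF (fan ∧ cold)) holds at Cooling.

No

States satisfying fan → AF (fan ∧ cold): {Idle, Fault, Fan, Off, Heating}.
States satisfying AG (fan → AF (fan ∧ cold)): ∅.
Cooling is reachable from Cooling and violates fan → AF (fan ∧ cold), so AG fails at Cooling.
Cooling ∉ Sat(AG (fan → AF (fan ∧ cold))).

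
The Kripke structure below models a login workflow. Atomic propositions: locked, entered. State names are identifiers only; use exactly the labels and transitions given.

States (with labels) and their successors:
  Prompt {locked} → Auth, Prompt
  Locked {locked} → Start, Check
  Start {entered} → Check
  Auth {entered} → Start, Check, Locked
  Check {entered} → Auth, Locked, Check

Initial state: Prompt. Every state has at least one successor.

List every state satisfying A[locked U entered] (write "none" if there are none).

{Locked, Start, Auth, Check}

States satisfying locked: {Prompt, Locked}.
States satisfying entered: {Start, Auth, Check}.
States satisfying A[locked U entered]: {Locked, Start, Auth, Check}.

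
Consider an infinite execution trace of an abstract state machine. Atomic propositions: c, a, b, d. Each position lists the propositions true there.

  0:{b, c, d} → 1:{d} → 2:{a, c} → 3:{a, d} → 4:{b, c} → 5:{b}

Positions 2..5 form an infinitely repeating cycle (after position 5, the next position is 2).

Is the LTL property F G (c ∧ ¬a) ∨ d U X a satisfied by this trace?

G (c ∧ ¬a) is false at every position 0..5, so it never becomes true and F G (c ∧ ¬a) fails.
Walking from position 0: X a first holds at position 1, and d holds at every earlier position along the way, so d U X a holds.
At position 0: F G (c ∧ ¬a) is false; d U X a is true; so F G (c ∧ ¬a) ∨ d U X a is true.

Yes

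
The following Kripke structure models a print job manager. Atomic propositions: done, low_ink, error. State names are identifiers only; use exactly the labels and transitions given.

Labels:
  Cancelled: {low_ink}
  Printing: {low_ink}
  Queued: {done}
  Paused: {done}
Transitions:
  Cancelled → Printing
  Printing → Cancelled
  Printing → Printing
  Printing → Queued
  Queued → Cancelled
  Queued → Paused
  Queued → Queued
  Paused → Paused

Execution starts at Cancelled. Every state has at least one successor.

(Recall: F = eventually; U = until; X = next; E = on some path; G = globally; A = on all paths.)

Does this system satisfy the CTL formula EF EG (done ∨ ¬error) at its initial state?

Satisfied

States satisfying EG (done ∨ ¬error): {Cancelled, Printing, Queued, Paused}.
States satisfying EF EG (done ∨ ¬error): {Cancelled, Printing, Queued, Paused}.
Some path from Cancelled reaches a state where EG (done ∨ ¬error) holds.
Cancelled ∈ Sat(EF EG (done ∨ ¬error)).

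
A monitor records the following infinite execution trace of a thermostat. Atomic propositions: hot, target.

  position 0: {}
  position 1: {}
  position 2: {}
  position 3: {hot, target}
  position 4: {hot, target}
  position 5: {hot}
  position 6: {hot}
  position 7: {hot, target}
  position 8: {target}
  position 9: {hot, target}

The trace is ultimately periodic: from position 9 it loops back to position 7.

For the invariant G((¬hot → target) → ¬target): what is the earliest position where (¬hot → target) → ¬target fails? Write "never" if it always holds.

3

Check (¬hot → target) → ¬target at each position in order: 0 ✓, 1 ✓, 2 ✓.
At position 3 the labels are {hot, target}, so (¬hot → target) → ¬target is false there. This is the first violation.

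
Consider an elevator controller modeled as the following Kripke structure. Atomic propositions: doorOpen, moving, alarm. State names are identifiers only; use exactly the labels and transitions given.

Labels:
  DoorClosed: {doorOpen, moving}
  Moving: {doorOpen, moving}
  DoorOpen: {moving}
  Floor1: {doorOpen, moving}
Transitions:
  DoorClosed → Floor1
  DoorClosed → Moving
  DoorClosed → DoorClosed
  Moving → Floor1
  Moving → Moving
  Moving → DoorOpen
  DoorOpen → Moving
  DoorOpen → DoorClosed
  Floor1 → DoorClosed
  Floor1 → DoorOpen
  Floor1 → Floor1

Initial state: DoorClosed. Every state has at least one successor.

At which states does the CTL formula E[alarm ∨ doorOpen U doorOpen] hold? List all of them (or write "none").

States satisfying alarm ∨ doorOpen: {DoorClosed, Moving, Floor1}.
States satisfying doorOpen: {DoorClosed, Moving, Floor1}.
States satisfying E[alarm ∨ doorOpen U doorOpen]: {DoorClosed, Moving, Floor1}.

{DoorClosed, Moving, Floor1}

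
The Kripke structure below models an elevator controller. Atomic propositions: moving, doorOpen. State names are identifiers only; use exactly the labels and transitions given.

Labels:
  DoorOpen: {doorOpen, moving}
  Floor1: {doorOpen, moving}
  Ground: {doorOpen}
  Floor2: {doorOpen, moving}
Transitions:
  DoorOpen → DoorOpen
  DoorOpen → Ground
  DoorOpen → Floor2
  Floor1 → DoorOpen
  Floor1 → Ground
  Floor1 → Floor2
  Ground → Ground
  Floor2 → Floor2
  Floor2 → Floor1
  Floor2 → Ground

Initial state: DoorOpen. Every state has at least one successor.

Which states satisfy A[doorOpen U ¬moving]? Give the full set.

{Ground}

States satisfying doorOpen: {DoorOpen, Floor1, Ground, Floor2}.
States satisfying ¬moving: {Ground}.
States satisfying A[doorOpen U ¬moving]: {Ground}.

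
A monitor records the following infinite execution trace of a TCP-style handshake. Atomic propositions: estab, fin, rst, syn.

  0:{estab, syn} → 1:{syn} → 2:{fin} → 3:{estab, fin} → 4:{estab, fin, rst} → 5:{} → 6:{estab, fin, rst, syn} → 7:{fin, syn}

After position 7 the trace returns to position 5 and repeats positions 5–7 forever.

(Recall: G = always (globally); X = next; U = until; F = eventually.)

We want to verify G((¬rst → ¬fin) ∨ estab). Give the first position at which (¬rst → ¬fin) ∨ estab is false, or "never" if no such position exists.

Check (¬rst → ¬fin) ∨ estab at each position in order: 0 ✓, 1 ✓.
At position 2 the labels are {fin}, so (¬rst → ¬fin) ∨ estab is false there. This is the first violation.

2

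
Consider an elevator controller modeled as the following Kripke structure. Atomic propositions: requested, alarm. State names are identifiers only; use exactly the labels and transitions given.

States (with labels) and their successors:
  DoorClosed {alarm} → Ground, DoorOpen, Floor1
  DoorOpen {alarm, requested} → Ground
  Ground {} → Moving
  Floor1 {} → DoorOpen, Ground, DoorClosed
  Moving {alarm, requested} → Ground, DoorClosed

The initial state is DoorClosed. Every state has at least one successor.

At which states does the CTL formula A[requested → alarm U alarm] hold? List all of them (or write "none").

States satisfying requested → alarm: {DoorClosed, DoorOpen, Ground, Floor1, Moving}.
States satisfying alarm: {DoorClosed, DoorOpen, Moving}.
States satisfying A[requested → alarm U alarm]: {DoorClosed, DoorOpen, Ground, Floor1, Moving}.

{DoorClosed, DoorOpen, Ground, Floor1, Moving}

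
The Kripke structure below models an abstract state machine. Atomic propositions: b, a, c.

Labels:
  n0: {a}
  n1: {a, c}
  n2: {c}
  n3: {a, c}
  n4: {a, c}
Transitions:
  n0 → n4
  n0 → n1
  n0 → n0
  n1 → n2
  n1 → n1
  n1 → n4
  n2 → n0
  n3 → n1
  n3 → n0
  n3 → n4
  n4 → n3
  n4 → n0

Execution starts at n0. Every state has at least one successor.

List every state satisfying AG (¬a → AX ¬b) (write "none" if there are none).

States satisfying ¬a → AX ¬b: {n0, n1, n2, n3, n4}.
States satisfying AG (¬a → AX ¬b): {n0, n1, n2, n3, n4}.

{n0, n1, n2, n3, n4}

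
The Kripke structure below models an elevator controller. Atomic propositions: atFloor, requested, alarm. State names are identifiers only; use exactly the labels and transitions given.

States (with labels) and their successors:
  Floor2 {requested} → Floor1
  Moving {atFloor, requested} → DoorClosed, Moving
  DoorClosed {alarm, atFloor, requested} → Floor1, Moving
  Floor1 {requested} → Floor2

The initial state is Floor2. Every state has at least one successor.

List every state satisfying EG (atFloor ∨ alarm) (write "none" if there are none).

States satisfying atFloor ∨ alarm: {Moving, DoorClosed}.
States satisfying EG (atFloor ∨ alarm): {Moving, DoorClosed}.

{Moving, DoorClosed}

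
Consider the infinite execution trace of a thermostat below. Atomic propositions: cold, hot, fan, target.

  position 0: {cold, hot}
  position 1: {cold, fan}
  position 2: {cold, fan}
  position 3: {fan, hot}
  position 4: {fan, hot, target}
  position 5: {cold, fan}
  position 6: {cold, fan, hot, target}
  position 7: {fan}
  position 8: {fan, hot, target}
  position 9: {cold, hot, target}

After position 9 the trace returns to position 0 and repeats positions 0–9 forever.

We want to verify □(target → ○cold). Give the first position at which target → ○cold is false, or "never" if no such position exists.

6

Check target → ○cold at each position in order: 0 ✓, 1 ✓, 2 ✓, 3 ✓, 4 ✓, 5 ✓.
At position 6 the labels are {cold, fan, hot, target} and the next position 7 has {fan}, so target → ○cold is false there. This is the first violation.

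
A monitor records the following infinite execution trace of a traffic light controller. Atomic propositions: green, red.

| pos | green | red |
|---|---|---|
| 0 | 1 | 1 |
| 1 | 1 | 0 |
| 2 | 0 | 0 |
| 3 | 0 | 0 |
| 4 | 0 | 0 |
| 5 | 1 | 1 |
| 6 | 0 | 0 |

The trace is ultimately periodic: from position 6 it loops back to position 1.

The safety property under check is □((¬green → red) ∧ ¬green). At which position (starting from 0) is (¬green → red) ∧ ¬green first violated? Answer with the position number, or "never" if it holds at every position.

0

At position 0 the labels are {green, red}, so (¬green → red) ∧ ¬green is false there. This is the first violation.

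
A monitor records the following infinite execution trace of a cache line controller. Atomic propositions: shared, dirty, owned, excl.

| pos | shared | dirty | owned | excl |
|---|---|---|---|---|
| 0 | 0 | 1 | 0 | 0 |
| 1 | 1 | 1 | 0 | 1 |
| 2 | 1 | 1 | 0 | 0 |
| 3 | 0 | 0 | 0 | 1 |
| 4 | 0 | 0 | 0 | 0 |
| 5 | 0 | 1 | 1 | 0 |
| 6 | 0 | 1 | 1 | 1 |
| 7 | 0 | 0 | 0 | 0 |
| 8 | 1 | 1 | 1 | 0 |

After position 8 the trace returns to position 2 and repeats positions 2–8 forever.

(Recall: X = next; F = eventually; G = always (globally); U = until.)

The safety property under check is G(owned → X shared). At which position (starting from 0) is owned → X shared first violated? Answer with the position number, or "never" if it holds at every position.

Check owned → X shared at each position in order: 0 ✓, 1 ✓, 2 ✓, 3 ✓, 4 ✓.
At position 5 the labels are {dirty, owned} and the next position 6 has {dirty, excl, owned}, so owned → X shared is false there. This is the first violation.

5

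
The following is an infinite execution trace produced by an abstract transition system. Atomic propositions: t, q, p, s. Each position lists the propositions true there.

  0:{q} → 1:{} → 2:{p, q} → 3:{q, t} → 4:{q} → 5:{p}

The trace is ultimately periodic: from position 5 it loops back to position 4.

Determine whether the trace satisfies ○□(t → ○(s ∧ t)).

Does not hold

The position after 0 is 1; □(t → ○(s ∧ t)) is false there.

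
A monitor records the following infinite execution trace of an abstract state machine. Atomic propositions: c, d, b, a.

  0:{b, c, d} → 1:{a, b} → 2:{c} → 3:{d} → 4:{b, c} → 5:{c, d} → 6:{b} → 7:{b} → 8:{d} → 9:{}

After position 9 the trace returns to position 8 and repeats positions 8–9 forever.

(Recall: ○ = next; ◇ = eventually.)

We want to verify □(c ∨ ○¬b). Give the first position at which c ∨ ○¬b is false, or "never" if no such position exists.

3

Check c ∨ ○¬b at each position in order: 0 ✓, 1 ✓, 2 ✓.
At position 3 the labels are {d} and the next position 4 has {b, c}, so c ∨ ○¬b is false there. This is the first violation.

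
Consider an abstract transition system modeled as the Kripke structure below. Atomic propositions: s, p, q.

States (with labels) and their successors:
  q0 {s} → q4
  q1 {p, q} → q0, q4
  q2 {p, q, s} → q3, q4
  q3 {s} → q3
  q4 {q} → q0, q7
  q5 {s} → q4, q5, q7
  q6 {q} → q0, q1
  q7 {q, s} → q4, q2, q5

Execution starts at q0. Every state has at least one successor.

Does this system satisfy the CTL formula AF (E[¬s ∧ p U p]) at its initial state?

States satisfying E[¬s ∧ p U p]: {q1, q2}.
States satisfying AF (E[¬s ∧ p U p]): {q1, q2}.
There is a path from q0 along which E[¬s ∧ p U p] never holds.
q0 ∉ Sat(AF (E[¬s ∧ p U p])).

Does not hold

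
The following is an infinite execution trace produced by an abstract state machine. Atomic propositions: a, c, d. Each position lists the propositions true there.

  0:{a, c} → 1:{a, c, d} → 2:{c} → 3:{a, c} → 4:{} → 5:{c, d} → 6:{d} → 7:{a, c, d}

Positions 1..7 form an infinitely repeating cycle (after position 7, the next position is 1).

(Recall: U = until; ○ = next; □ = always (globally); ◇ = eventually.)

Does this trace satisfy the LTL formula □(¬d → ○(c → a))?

¬d → ○(c → a) must hold at every position from 0 onward. It fails at position 4, so □(¬d → ○(c → a)) is false.
Positions where ¬d holds: 0, 2, 3, 4.
Check ○(c → a) at each: 0→ok, 2→ok, 3→ok, 4→fails.

Does not hold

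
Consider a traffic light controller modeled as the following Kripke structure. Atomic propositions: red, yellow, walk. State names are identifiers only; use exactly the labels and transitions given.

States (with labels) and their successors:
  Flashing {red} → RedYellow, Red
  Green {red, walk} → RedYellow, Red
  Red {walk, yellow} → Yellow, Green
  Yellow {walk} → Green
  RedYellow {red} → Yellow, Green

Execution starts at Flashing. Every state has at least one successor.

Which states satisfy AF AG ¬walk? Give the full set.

none

States satisfying AG ¬walk: ∅.
States satisfying AF AG ¬walk: ∅.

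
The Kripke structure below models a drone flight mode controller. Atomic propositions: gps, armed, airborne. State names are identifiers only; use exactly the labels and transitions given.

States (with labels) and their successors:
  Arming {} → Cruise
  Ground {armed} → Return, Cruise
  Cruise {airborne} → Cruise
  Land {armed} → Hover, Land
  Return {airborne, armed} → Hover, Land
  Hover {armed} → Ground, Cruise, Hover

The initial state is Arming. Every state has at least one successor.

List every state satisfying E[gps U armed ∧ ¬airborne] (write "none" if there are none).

{Ground, Land, Hover}

States satisfying gps: ∅.
States satisfying armed ∧ ¬airborne: {Ground, Land, Hover}.
States satisfying E[gps U armed ∧ ¬airborne]: {Ground, Land, Hover}.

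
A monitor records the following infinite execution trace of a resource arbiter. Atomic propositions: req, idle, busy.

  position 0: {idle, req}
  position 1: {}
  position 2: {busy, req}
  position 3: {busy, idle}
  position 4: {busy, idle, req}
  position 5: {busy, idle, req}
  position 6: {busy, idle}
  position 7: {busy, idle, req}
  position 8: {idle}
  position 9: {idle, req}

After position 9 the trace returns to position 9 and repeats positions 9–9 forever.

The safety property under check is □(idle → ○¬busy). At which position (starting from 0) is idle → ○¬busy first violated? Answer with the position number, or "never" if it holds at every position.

3

Check idle → ○¬busy at each position in order: 0 ✓, 1 ✓, 2 ✓.
At position 3 the labels are {busy, idle} and the next position 4 has {busy, idle, req}, so idle → ○¬busy is false there. This is the first violation.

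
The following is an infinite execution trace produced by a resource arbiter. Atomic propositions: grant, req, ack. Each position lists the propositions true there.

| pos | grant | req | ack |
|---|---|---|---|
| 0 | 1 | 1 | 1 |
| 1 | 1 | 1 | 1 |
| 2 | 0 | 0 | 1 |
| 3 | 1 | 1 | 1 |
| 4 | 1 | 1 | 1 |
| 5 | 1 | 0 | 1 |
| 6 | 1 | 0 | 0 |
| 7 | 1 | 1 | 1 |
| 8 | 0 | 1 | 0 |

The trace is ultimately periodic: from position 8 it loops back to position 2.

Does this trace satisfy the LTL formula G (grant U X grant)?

No

grant U X grant must hold at every position from 0 onward. It fails at position 7, so G (grant U X grant) is false.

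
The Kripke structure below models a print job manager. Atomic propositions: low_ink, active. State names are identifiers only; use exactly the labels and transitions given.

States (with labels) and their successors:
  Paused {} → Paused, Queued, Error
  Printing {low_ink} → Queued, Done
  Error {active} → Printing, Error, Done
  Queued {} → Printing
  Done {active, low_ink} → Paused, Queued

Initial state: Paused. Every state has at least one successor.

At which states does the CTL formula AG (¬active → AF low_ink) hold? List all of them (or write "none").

States satisfying ¬active → AF low_ink: {Printing, Error, Queued, Done}.
States satisfying AG (¬active → AF low_ink): ∅.

none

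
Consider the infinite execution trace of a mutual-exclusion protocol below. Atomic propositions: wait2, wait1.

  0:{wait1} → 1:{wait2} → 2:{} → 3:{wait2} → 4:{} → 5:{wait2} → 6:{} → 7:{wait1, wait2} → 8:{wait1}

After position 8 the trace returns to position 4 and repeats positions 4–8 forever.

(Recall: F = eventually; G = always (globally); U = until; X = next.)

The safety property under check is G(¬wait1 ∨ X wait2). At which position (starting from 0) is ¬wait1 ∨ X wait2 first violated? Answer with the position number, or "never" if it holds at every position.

Check ¬wait1 ∨ X wait2 at each position in order: 0 ✓, 1 ✓, 2 ✓, 3 ✓, 4 ✓, 5 ✓, 6 ✓.
At position 7 the labels are {wait1, wait2} and the next position 8 has {wait1}, so ¬wait1 ∨ X wait2 is false there. This is the first violation.

7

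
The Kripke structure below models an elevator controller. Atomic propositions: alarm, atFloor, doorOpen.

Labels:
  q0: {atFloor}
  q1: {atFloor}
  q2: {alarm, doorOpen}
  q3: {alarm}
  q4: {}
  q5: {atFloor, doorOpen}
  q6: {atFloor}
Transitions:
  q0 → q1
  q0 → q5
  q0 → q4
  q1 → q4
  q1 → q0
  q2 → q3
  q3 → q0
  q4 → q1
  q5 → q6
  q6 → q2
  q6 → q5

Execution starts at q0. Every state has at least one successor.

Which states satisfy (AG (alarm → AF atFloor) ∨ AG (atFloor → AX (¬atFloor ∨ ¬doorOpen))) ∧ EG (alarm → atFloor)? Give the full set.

{q0, q1, q4, q5, q6}

States satisfying alarm → AF atFloor: {q0, q1, q2, q3, q4, q5, q6}.
States satisfying AG (alarm → AF atFloor): {q0, q1, q2, q3, q4, q5, q6}.
States satisfying atFloor → AX (¬atFloor ∨ ¬doorOpen): {q1, q2, q3, q4, q5}.
States satisfying AG (atFloor → AX (¬atFloor ∨ ¬doorOpen)): ∅.
States satisfying alarm → atFloor: {q0, q1, q4, q5, q6}.
States satisfying EG (alarm → atFloor): {q0, q1, q4, q5, q6}.
States satisfying (AG (alarm → AF atFloor) ∨ AG (atFloor → AX (¬atFloor ∨ ¬doorOpen))) ∧ EG (alarm → atFloor): {q0, q1, q4, q5, q6}.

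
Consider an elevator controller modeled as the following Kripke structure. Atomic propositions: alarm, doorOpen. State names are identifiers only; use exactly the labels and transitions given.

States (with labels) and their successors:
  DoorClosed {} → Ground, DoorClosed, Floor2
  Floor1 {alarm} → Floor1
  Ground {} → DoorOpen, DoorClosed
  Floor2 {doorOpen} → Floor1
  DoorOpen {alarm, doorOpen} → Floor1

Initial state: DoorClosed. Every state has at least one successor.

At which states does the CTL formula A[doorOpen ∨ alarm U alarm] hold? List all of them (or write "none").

States satisfying doorOpen ∨ alarm: {Floor1, Floor2, DoorOpen}.
States satisfying alarm: {Floor1, DoorOpen}.
States satisfying A[doorOpen ∨ alarm U alarm]: {Floor1, Floor2, DoorOpen}.

{Floor1, Floor2, DoorOpen}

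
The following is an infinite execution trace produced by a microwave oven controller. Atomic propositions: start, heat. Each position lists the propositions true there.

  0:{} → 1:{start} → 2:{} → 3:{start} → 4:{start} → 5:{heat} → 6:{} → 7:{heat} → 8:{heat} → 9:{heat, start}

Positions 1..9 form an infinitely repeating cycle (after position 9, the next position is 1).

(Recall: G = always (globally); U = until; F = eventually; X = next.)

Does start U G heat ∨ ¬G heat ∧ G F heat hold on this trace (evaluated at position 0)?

Yes

Walking from position 0: at position 0, G heat has not yet held and start fails, so start U G heat is false.
At position 0: start U G heat is false; ¬G heat ∧ G F heat is true; so start U G heat ∨ ¬G heat ∧ G F heat is true.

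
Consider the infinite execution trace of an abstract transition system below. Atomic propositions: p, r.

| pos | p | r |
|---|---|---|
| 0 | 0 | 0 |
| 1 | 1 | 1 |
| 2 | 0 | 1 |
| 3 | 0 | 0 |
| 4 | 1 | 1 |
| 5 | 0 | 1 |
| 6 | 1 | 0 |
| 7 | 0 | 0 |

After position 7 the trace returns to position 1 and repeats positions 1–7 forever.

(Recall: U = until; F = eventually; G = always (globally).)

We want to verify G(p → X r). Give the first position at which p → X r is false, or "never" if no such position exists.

6

Check p → X r at each position in order: 0 ✓, 1 ✓, 2 ✓, 3 ✓, 4 ✓, 5 ✓.
At position 6 the labels are {p} and the next position 7 has {}, so p → X r is false there. This is the first violation.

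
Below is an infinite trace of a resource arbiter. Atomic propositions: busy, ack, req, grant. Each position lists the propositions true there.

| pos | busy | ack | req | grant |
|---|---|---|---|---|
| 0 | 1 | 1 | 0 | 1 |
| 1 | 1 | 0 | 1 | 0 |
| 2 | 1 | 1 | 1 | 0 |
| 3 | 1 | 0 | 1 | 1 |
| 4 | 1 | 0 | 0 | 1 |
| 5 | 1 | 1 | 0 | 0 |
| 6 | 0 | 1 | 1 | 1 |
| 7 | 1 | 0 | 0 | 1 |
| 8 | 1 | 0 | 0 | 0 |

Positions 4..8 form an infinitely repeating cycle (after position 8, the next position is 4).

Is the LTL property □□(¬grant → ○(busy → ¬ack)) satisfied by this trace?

□(¬grant → ○(busy → ¬ack)) must hold at every position from 0 onward. It fails at position 0, so □□(¬grant → ○(busy → ¬ack)) is false.

Does not hold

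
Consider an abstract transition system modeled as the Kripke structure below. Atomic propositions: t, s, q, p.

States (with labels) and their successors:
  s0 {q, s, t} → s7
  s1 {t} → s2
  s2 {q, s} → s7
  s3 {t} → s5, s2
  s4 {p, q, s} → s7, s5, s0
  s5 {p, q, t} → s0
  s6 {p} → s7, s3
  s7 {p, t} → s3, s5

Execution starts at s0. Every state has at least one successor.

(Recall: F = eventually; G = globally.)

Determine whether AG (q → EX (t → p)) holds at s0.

States satisfying q → EX (t → p): {s0, s1, s2, s3, s4, s6, s7}.
States satisfying AG (q → EX (t → p)): ∅.
s5 is reachable from s0 and violates q → EX (t → p), so AG fails at s0.
s0 ∉ Sat(AG (q → EX (t → p))).

No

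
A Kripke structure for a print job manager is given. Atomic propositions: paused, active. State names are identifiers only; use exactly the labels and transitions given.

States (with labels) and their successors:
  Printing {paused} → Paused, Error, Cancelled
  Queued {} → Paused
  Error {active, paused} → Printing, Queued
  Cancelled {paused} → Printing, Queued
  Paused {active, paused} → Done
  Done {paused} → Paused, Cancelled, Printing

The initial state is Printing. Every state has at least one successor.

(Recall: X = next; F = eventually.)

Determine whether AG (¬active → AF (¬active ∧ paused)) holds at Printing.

Yes

States satisfying ¬active → AF (¬active ∧ paused): {Printing, Queued, Error, Cancelled, Paused, Done}.
States satisfying AG (¬active → AF (¬active ∧ paused)): {Printing, Queued, Error, Cancelled, Paused, Done}.
Every state reachable from Printing satisfies ¬active → AF (¬active ∧ paused).
Printing ∈ Sat(AG (¬active → AF (¬active ∧ paused))).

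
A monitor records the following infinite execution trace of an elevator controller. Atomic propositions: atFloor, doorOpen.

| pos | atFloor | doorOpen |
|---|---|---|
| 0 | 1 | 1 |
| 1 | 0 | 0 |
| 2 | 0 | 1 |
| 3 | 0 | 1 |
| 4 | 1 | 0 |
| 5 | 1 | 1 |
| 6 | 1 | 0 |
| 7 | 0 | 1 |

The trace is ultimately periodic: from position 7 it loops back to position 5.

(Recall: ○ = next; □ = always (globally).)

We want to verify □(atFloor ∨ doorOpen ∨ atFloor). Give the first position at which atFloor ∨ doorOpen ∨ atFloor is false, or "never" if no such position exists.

Check atFloor ∨ doorOpen ∨ atFloor at each position in order: 0 ✓.
At position 1 the labels are {}, so atFloor ∨ doorOpen ∨ atFloor is false there. This is the first violation.

1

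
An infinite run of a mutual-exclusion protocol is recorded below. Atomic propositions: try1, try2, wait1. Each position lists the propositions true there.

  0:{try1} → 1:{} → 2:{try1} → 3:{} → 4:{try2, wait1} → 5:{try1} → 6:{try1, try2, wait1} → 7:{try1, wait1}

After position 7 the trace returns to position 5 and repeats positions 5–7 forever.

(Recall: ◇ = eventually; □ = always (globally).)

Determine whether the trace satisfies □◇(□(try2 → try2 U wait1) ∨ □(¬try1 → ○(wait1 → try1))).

◇(□(try2 → try2 U wait1) ∨ □(¬try1 → ○(wait1 → try1))) holds at every position 0..7, and those are all positions ever visited, so □◇(□(try2 → try2 U wait1) ∨ □(¬try1 → ○(wait1 → try1))) holds.

Holds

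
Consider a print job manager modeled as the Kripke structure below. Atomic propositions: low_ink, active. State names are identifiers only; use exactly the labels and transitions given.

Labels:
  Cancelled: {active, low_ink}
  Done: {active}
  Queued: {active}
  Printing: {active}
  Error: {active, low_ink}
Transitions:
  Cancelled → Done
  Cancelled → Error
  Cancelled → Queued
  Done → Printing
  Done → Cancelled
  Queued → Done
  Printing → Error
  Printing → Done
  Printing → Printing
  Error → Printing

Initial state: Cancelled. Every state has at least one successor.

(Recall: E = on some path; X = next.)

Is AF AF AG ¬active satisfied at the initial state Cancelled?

Violated

States satisfying AF AG ¬active: ∅.
States satisfying AF AF AG ¬active: ∅.
There is a path from Cancelled along which AF AG ¬active never holds.
Cancelled ∉ Sat(AF AF AG ¬active).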